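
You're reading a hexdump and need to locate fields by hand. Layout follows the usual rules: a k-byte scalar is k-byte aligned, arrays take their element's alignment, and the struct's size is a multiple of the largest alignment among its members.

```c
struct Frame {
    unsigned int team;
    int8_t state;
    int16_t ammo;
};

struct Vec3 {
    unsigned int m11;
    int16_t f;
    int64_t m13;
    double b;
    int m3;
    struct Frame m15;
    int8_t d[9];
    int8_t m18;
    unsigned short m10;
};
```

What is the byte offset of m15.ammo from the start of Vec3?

Frame: @0: team [4B, align 4] → 4; @4: state [1B, align 1] → 5; +1 pad (align 2); @6: ammo [2B, align 2] → 8; size 8, align 4
@0: m11 [4B, align 4] → 4
@4: f [2B, align 2] → 6
+2 pad (align 8)
@8: m13 [8B, align 8] → 16
@16: b [8B, align 8] → 24
@24: m3 [4B, align 4] → 28
@28: m15 [8B, align 4] → 36
within Frame: ammo at 6
28 + 6 = 34

34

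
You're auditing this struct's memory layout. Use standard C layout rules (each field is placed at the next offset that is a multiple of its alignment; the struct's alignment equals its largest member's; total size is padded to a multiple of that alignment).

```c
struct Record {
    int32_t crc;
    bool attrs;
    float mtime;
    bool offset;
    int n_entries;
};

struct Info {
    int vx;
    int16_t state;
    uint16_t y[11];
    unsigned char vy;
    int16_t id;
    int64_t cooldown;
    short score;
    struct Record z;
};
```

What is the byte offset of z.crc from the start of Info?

44

Record: @0: crc [4B, align 4] → 4; @4: attrs [1B, align 1] → 5; +3 pad (align 4); @8: mtime [4B, align 4] → 12; @12: offset [1B, align 1] → 13; +3 pad (align 4); @16: n_entries [4B, align 4] → 20; size 20, align 4
@0: vx [4B, align 4] → 4
@4: state [2B, align 2] → 6
@6: y [22B, align 2] → 28
@28: vy [1B, align 1] → 29
+1 pad (align 2)
@30: id [2B, align 2] → 32
@32: cooldown [8B, align 8] → 40
@40: score [2B, align 2] → 42
+2 pad (align 4)
@44: z [20B, align 4] → 64
within Record: crc at 0
44 + 0 = 44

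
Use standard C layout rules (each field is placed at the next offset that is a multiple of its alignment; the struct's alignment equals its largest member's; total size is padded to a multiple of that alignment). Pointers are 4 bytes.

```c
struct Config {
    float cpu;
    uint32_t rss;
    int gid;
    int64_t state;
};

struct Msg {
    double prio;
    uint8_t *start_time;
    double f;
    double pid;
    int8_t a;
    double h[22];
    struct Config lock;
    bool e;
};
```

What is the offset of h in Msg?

Config: @0: cpu [4B, align 4] → 4; @4: rss [4B, align 4] → 8; @8: gid [4B, align 4] → 12; +4 pad (align 8); @16: state [8B, align 8] → 24; size 24, align 8
@0: prio [8B, align 8] → 8
@8: start_time [4B, align 4] → 12
+4 pad (align 8)
@16: f [8B, align 8] → 24
@24: pid [8B, align 8] → 32
@32: a [1B, align 1] → 33
+7 pad (align 8)
@40: h [176B, align 8] → 216

40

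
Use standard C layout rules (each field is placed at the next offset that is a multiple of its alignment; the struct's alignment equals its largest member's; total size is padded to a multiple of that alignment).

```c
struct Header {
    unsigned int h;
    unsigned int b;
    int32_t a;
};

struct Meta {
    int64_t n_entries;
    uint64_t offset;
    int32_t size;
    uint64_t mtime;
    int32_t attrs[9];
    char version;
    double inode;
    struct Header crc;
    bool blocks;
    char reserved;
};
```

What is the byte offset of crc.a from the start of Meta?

Header: h at 0 (size 4, align 4) → ends 4; b at 4 (size 4, align 4) → ends 8; a at 8 (size 4, align 4) → ends 12; total 12 bytes, alignment 4
n_entries at 0 (size 8, align 8) → ends 8
offset at 8 (size 8, align 8) → ends 16
size at 16 (size 4, align 4) → ends 20
pad 4 to align 8 for mtime
mtime at 24 (size 8, align 8) → ends 32
attrs at 32 (size 36, align 4) → ends 68
version at 68 (size 1, align 1) → ends 69
pad 3 to align 8 for inode
inode at 72 (size 8, align 8) → ends 80
crc at 80 (size 12, align 4) → ends 92
within Header: a at 8
80 + 8 = 88

88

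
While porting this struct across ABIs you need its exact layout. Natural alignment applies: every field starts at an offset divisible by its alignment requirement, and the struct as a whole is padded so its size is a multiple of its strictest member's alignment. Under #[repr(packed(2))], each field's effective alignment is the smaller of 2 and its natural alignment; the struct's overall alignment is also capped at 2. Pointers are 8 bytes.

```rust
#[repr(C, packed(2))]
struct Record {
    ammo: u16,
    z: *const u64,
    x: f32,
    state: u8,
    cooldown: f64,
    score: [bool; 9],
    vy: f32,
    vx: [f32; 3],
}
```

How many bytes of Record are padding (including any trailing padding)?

@0: ammo [2B, align 2] → 2
@2: z [8B, align 2] → 10
@10: x [4B, align 2] → 14
@14: state [1B, align 1] → 15
+1 pad (align 2)
@16: cooldown [8B, align 2] → 24
@24: score [9B, align 1] → 33
+1 pad (align 2)
@34: vy [4B, align 2] → 38
@38: vx [12B, align 2] → 50
size 50, align 2
data bytes 48, size 50 → padding 2

2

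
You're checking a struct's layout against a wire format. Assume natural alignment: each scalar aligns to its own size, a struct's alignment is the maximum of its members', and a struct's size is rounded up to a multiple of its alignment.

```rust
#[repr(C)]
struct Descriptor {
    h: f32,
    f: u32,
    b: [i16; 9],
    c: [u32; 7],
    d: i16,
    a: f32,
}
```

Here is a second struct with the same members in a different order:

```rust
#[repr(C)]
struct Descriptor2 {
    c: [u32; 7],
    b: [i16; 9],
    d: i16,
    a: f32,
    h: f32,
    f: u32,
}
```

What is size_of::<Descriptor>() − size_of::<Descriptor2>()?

4

h at 0 (size 4, align 4) → ends 4
f at 4 (size 4, align 4) → ends 8
b at 8 (size 18, align 2) → ends 26
pad 2 to align 4 for c
c at 28 (size 28, align 4) → ends 56
d at 56 (size 2, align 2) → ends 58
pad 2 to align 4 for a
a at 60 (size 4, align 4) → ends 64
total 64 bytes, alignment 4
— Descriptor2 —
c at 0 (size 28, align 4) → ends 28
b at 28 (size 18, align 2) → ends 46
d at 46 (size 2, align 2) → ends 48
a at 48 (size 4, align 4) → ends 52
h at 52 (size 4, align 4) → ends 56
f at 56 (size 4, align 4) → ends 60
total 60 bytes, alignment 4
64 − 60 = 4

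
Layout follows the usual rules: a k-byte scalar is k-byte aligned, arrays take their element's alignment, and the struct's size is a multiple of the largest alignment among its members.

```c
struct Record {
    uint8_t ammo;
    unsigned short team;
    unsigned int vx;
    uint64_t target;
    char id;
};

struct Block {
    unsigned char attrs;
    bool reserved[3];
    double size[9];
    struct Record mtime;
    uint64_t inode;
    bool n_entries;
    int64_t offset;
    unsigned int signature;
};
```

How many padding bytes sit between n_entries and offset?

Record: ammo at 0 (size 1, align 1) → ends 1; pad 1 to align 2 for team; team at 2 (size 2, align 2) → ends 4; vx at 4 (size 4, align 4) → ends 8; target at 8 (size 8, align 8) → ends 16; id at 16 (size 1, align 1) → ends 17; tail pad 7 to reach multiple of 8; total 24 bytes, alignment 8
attrs at 0 (size 1, align 1) → ends 1
reserved at 1 (size 3, align 1) → ends 4
pad 4 to align 8 for size
size at 8 (size 72, align 8) → ends 80
mtime at 80 (size 24, align 8) → ends 104
inode at 104 (size 8, align 8) → ends 112
n_entries at 112 (size 1, align 1) → ends 113
pad 7 to align 8 for offset
offset at 120 (size 8, align 8) → ends 128

7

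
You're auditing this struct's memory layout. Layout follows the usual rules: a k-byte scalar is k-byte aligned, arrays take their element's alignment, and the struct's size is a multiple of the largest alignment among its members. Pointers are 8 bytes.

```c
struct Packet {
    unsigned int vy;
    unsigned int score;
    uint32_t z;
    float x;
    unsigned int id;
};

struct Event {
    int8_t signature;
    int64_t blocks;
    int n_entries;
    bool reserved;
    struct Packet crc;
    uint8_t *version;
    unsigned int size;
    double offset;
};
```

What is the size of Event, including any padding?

72 bytes

Packet: 0..4  vy  (4B, 4-aligned); 4..8  score  (4B, 4-aligned); 8..12  z  (4B, 4-aligned); 12..16  x  (4B, 4-aligned); 16..20  id  (4B, 4-aligned); sizeof = 20, alignof = 4
0..1  signature  (1B, 1-aligned)
1..8  -- padding (7B)
8..16  blocks  (8B, 8-aligned)
16..20  n_entries  (4B, 4-aligned)
20..21  reserved  (1B, 1-aligned)
21..24  -- padding (3B)
24..44  crc  (20B, 4-aligned)
44..48  -- padding (4B)
48..56  version  (8B, 8-aligned)
56..60  size  (4B, 4-aligned)
60..64  -- padding (4B)
64..72  offset  (8B, 8-aligned)
sizeof = 72, alignof = 8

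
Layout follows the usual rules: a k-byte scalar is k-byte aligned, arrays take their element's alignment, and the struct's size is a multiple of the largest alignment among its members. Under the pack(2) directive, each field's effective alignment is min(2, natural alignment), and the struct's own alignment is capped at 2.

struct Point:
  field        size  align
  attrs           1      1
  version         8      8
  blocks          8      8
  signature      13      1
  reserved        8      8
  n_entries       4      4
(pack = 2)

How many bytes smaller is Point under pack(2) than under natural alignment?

12

natural layout:
  @0: attrs [1B, align 1] → 1
  +7 pad (align 8)
  @8: version [8B, align 8] → 16
  @16: blocks [8B, align 8] → 24
  @24: signature [13B, align 1] → 37
  +3 pad (align 8)
  @40: reserved [8B, align 8] → 48
  @48: n_entries [4B, align 4] → 52
  +4 tail pad (align 8)
  size 56, align 8
packed(2) layout:
  @0: attrs [1B, align 1] → 1
  +1 pad (align 2)
  @2: version [8B, align 2] → 10
  @10: blocks [8B, align 2] → 18
  @18: signature [13B, align 1] → 31
  +1 pad (align 2)
  @32: reserved [8B, align 2] → 40
  @40: n_entries [4B, align 2] → 44
  size 44, align 2
56 − 44 = 12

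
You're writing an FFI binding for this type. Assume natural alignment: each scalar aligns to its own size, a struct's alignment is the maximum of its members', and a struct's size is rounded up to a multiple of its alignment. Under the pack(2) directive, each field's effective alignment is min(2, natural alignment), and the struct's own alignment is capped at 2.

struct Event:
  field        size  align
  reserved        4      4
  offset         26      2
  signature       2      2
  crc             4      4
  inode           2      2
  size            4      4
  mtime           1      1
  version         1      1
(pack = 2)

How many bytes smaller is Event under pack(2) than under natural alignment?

4

natural layout:
  0..4  reserved  (4B, 4-aligned)
  4..30  offset  (26B, 2-aligned)
  30..32  signature  (2B, 2-aligned)
  32..36  crc  (4B, 4-aligned)
  36..38  inode  (2B, 2-aligned)
  38..40  -- padding (2B)
  40..44  size  (4B, 4-aligned)
  44..45  mtime  (1B, 1-aligned)
  45..46  version  (1B, 1-aligned)
  46..48  -- tail padding (2B)
  sizeof = 48, alignof = 4
packed(2) layout:
  0..4  reserved  (4B, 2-aligned)
  4..30  offset  (26B, 2-aligned)
  30..32  signature  (2B, 2-aligned)
  32..36  crc  (4B, 2-aligned)
  36..38  inode  (2B, 2-aligned)
  38..42  size  (4B, 2-aligned)
  42..43  mtime  (1B, 1-aligned)
  43..44  version  (1B, 1-aligned)
  sizeof = 44, alignof = 2
48 − 44 = 4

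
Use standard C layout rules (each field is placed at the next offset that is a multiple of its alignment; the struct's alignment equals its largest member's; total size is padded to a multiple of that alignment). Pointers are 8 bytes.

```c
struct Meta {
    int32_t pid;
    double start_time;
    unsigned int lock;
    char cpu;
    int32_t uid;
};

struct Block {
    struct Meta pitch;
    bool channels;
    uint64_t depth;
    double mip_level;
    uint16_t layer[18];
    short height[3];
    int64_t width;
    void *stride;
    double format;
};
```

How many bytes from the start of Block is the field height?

92

Meta: 0..4  pid  (4B, 4-aligned); 4..8  -- padding (4B); 8..16  start_time  (8B, 8-aligned); 16..20  lock  (4B, 4-aligned); 20..21  cpu  (1B, 1-aligned); 21..24  -- padding (3B); 24..28  uid  (4B, 4-aligned); 28..32  -- tail padding (4B); sizeof = 32, alignof = 8
0..32  pitch  (32B, 8-aligned)
32..33  channels  (1B, 1-aligned)
33..40  -- padding (7B)
40..48  depth  (8B, 8-aligned)
48..56  mip_level  (8B, 8-aligned)
56..92  layer  (36B, 2-aligned)
92..98  height  (6B, 2-aligned)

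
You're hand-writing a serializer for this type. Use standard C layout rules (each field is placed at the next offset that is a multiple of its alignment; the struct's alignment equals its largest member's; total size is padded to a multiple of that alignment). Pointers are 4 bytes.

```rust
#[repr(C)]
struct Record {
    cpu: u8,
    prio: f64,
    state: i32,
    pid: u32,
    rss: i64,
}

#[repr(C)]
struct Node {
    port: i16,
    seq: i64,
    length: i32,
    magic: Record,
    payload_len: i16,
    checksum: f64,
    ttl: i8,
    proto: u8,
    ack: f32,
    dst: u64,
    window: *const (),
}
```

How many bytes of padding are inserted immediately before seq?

6

Record: cpu at 0 (size 1, align 1) → ends 1; pad 7 to align 8 for prio; prio at 8 (size 8, align 8) → ends 16; state at 16 (size 4, align 4) → ends 20; pid at 20 (size 4, align 4) → ends 24; rss at 24 (size 8, align 8) → ends 32; total 32 bytes, alignment 8
port at 0 (size 2, align 2) → ends 2
pad 6 to align 8 for seq
seq at 8 (size 8, align 8) → ends 16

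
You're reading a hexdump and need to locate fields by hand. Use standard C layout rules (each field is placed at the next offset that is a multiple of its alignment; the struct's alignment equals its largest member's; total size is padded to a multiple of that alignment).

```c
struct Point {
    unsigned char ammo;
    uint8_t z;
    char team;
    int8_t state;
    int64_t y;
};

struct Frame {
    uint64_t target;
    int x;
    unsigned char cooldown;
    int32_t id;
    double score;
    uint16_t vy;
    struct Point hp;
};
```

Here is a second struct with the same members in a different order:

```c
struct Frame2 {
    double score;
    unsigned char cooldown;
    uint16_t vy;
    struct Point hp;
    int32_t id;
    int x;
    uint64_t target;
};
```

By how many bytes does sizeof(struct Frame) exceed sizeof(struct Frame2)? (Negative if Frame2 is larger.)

Point: ammo at 0 (size 1, align 1) → ends 1; z at 1 (size 1, align 1) → ends 2; team at 2 (size 1, align 1) → ends 3; state at 3 (size 1, align 1) → ends 4; pad 4 to align 8 for y; y at 8 (size 8, align 8) → ends 16; total 16 bytes, alignment 8
target at 0 (size 8, align 8) → ends 8
x at 8 (size 4, align 4) → ends 12
cooldown at 12 (size 1, align 1) → ends 13
pad 3 to align 4 for id
id at 16 (size 4, align 4) → ends 20
pad 4 to align 8 for score
score at 24 (size 8, align 8) → ends 32
vy at 32 (size 2, align 2) → ends 34
pad 6 to align 8 for hp
hp at 40 (size 16, align 8) → ends 56
total 56 bytes, alignment 8
— Frame2 —
score at 0 (size 8, align 8) → ends 8
cooldown at 8 (size 1, align 1) → ends 9
pad 1 to align 2 for vy
vy at 10 (size 2, align 2) → ends 12
pad 4 to align 8 for hp
hp at 16 (size 16, align 8) → ends 32
id at 32 (size 4, align 4) → ends 36
x at 36 (size 4, align 4) → ends 40
target at 40 (size 8, align 8) → ends 48
total 48 bytes, alignment 8
56 − 48 = 8

8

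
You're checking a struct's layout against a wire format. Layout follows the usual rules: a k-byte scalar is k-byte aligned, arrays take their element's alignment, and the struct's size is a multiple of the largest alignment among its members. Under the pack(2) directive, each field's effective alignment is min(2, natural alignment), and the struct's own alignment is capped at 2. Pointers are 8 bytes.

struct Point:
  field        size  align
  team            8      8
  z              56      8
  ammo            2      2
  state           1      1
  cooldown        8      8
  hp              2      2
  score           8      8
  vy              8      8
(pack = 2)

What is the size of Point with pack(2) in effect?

@0: team [8B, align 2] → 8
@8: z [56B, align 2] → 64
@64: ammo [2B, align 2] → 66
@66: state [1B, align 1] → 67
+1 pad (align 2)
@68: cooldown [8B, align 2] → 76
@76: hp [2B, align 2] → 78
@78: score [8B, align 2] → 86
@86: vy [8B, align 2] → 94
size 94, align 2

94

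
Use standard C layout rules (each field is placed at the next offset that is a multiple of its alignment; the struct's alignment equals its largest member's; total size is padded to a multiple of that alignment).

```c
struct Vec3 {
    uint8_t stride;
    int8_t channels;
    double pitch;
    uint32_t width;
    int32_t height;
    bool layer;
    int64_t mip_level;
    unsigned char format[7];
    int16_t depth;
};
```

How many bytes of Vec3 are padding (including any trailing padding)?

0..1  stride  (1B, 1-aligned)
1..2  channels  (1B, 1-aligned)
2..8  -- padding (6B)
8..16  pitch  (8B, 8-aligned)
16..20  width  (4B, 4-aligned)
20..24  height  (4B, 4-aligned)
24..25  layer  (1B, 1-aligned)
25..32  -- padding (7B)
32..40  mip_level  (8B, 8-aligned)
40..47  format  (7B, 1-aligned)
47..48  -- padding (1B)
48..50  depth  (2B, 2-aligned)
50..56  -- tail padding (6B)
sizeof = 56, alignof = 8
data bytes 36, size 56 → padding 20

20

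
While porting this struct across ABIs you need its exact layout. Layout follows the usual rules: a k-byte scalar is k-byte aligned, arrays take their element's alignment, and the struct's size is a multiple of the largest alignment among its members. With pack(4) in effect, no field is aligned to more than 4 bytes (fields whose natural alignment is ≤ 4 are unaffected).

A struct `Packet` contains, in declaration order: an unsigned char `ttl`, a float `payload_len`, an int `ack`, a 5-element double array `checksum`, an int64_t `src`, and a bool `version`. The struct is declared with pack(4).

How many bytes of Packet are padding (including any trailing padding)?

@0: ttl [1B, align 1] → 1
+3 pad (align 4)
@4: payload_len [4B, align 4] → 8
@8: ack [4B, align 4] → 12
@12: checksum [40B, align 4] → 52
@52: src [8B, align 4] → 60
@60: version [1B, align 1] → 61
+3 tail pad (align 4)
size 64, align 4
data bytes 58, size 64 → padding 6

6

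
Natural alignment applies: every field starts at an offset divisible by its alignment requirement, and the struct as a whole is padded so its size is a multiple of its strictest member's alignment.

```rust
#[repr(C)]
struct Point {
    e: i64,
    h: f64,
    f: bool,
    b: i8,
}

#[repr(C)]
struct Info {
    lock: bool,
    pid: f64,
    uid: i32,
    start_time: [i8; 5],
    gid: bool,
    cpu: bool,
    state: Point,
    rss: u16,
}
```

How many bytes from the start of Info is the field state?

32

Point: @0: e [8B, align 8] → 8; @8: h [8B, align 8] → 16; @16: f [1B, align 1] → 17; @17: b [1B, align 1] → 18; +6 tail pad (align 8); size 24, align 8
@0: lock [1B, align 1] → 1
+7 pad (align 8)
@8: pid [8B, align 8] → 16
@16: uid [4B, align 4] → 20
@20: start_time [5B, align 1] → 25
@25: gid [1B, align 1] → 26
@26: cpu [1B, align 1] → 27
+5 pad (align 8)
@32: state [24B, align 8] → 56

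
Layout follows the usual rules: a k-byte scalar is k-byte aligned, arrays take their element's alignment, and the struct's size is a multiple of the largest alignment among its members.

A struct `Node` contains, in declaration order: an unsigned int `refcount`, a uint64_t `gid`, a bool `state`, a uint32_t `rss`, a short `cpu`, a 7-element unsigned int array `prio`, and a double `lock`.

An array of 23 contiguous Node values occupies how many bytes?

1472

@0: refcount [4B, align 4] → 4
+4 pad (align 8)
@8: gid [8B, align 8] → 16
@16: state [1B, align 1] → 17
+3 pad (align 4)
@20: rss [4B, align 4] → 24
@24: cpu [2B, align 2] → 26
+2 pad (align 4)
@28: prio [28B, align 4] → 56
@56: lock [8B, align 8] → 64
size 64, align 8
array of 23: 23 × 64 = 1472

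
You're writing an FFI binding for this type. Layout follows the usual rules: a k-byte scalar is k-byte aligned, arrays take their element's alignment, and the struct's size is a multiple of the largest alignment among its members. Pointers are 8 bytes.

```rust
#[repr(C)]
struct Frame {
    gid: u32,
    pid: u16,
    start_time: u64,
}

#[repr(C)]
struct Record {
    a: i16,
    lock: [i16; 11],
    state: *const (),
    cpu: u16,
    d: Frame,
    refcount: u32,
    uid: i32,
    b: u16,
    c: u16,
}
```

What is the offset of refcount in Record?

56

Frame: @0: gid [4B, align 4] → 4; @4: pid [2B, align 2] → 6; +2 pad (align 8); @8: start_time [8B, align 8] → 16; size 16, align 8
@0: a [2B, align 2] → 2
@2: lock [22B, align 2] → 24
@24: state [8B, align 8] → 32
@32: cpu [2B, align 2] → 34
+6 pad (align 8)
@40: d [16B, align 8] → 56
@56: refcount [4B, align 4] → 60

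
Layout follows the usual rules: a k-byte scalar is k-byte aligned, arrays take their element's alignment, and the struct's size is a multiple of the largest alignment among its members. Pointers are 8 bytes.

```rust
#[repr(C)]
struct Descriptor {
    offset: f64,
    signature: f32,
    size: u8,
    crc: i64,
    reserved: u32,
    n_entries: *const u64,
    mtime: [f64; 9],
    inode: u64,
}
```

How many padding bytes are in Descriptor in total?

7

offset at 0 (size 8, align 8) → ends 8
signature at 8 (size 4, align 4) → ends 12
size at 12 (size 1, align 1) → ends 13
pad 3 to align 8 for crc
crc at 16 (size 8, align 8) → ends 24
reserved at 24 (size 4, align 4) → ends 28
pad 4 to align 8 for n_entries
n_entries at 32 (size 8, align 8) → ends 40
mtime at 40 (size 72, align 8) → ends 112
inode at 112 (size 8, align 8) → ends 120
total 120 bytes, alignment 8
data bytes 113, size 120 → padding 7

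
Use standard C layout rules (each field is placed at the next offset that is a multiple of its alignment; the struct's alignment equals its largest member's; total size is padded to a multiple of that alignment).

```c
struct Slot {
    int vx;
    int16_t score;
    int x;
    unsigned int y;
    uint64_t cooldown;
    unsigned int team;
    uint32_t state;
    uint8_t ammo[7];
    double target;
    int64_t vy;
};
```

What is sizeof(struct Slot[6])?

336

0..4  vx  (4B, 4-aligned)
4..6  score  (2B, 2-aligned)
6..8  -- padding (2B)
8..12  x  (4B, 4-aligned)
12..16  y  (4B, 4-aligned)
16..24  cooldown  (8B, 8-aligned)
24..28  team  (4B, 4-aligned)
28..32  state  (4B, 4-aligned)
32..39  ammo  (7B, 1-aligned)
39..40  -- padding (1B)
40..48  target  (8B, 8-aligned)
48..56  vy  (8B, 8-aligned)
sizeof = 56, alignof = 8
array of 6: 6 × 56 = 336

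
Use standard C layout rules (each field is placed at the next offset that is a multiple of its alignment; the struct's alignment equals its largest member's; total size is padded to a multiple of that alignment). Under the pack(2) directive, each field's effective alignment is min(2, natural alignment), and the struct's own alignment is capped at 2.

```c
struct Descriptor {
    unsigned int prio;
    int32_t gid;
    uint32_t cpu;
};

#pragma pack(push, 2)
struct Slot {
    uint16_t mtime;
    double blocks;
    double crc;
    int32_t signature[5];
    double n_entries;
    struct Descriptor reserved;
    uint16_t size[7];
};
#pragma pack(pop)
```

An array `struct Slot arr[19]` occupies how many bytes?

Descriptor: @0: prio [4B, align 4] → 4; @4: gid [4B, align 4] → 8; @8: cpu [4B, align 4] → 12; size 12, align 4
@0: mtime [2B, align 2] → 2
@2: blocks [8B, align 2] → 10
@10: crc [8B, align 2] → 18
@18: signature [20B, align 2] → 38
@38: n_entries [8B, align 2] → 46
@46: reserved [12B, align 2] → 58
@58: size [14B, align 2] → 72
size 72, align 2
array of 19: 19 × 72 = 1368

1368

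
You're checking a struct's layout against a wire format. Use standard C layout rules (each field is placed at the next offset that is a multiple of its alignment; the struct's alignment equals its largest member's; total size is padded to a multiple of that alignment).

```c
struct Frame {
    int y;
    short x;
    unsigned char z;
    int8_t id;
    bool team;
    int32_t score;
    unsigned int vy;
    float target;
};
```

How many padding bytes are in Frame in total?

y at 0 (size 4, align 4) → ends 4
x at 4 (size 2, align 2) → ends 6
z at 6 (size 1, align 1) → ends 7
id at 7 (size 1, align 1) → ends 8
team at 8 (size 1, align 1) → ends 9
pad 3 to align 4 for score
score at 12 (size 4, align 4) → ends 16
vy at 16 (size 4, align 4) → ends 20
target at 20 (size 4, align 4) → ends 24
total 24 bytes, alignment 4
data bytes 21, size 24 → padding 3

3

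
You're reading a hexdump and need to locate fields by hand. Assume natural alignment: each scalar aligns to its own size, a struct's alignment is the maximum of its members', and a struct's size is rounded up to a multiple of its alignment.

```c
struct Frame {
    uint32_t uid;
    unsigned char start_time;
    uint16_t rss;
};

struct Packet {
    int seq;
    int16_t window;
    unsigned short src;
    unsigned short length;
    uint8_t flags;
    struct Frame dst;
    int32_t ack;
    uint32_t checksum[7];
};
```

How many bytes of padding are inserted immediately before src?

0

Frame: 0..4  uid  (4B, 4-aligned); 4..5  start_time  (1B, 1-aligned); 5..6  -- padding (1B); 6..8  rss  (2B, 2-aligned); sizeof = 8, alignof = 4
0..4  seq  (4B, 4-aligned)
4..6  window  (2B, 2-aligned)
6..8  src  (2B, 2-aligned)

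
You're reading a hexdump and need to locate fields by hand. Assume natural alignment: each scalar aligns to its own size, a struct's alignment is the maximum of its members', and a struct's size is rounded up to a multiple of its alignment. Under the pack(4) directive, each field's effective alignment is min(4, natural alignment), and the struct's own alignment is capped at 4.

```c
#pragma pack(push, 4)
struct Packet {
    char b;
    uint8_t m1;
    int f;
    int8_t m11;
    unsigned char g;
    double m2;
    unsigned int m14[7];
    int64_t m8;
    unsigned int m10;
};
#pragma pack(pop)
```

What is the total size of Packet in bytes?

b at 0 (size 1, align 1) → ends 1
m1 at 1 (size 1, align 1) → ends 2
pad 2 to align 4 for f
f at 4 (size 4, align 4) → ends 8
m11 at 8 (size 1, align 1) → ends 9
g at 9 (size 1, align 1) → ends 10
pad 2 to align 4 for m2
m2 at 12 (size 8, align 4) → ends 20
m14 at 20 (size 28, align 4) → ends 48
m8 at 48 (size 8, align 4) → ends 56
m10 at 56 (size 4, align 4) → ends 60
total 60 bytes, alignment 4

60 bytes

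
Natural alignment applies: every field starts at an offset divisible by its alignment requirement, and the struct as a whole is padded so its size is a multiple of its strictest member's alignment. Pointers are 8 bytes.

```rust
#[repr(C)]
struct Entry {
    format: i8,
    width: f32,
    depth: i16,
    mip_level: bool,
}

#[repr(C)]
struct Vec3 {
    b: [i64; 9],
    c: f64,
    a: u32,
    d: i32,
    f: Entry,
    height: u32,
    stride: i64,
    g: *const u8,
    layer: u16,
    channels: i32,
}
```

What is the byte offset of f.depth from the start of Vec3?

96

Entry: @0: format [1B, align 1] → 1; +3 pad (align 4); @4: width [4B, align 4] → 8; @8: depth [2B, align 2] → 10; @10: mip_level [1B, align 1] → 11; +1 tail pad (align 4); size 12, align 4
@0: b [72B, align 8] → 72
@72: c [8B, align 8] → 80
@80: a [4B, align 4] → 84
@84: d [4B, align 4] → 88
@88: f [12B, align 4] → 100
within Entry: depth at 8
88 + 8 = 96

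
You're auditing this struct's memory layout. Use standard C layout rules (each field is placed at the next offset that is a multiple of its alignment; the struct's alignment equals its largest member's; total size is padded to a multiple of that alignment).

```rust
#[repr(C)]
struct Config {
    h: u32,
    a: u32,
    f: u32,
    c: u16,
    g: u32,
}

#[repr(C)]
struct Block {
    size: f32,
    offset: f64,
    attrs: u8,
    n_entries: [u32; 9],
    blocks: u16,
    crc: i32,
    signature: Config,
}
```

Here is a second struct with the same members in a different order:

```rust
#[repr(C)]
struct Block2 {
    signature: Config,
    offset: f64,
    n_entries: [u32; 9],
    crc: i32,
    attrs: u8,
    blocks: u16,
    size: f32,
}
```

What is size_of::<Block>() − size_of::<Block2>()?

Config: h at 0 (size 4, align 4) → ends 4; a at 4 (size 4, align 4) → ends 8; f at 8 (size 4, align 4) → ends 12; c at 12 (size 2, align 2) → ends 14; pad 2 to align 4 for g; g at 16 (size 4, align 4) → ends 20; total 20 bytes, alignment 4
size at 0 (size 4, align 4) → ends 4
pad 4 to align 8 for offset
offset at 8 (size 8, align 8) → ends 16
attrs at 16 (size 1, align 1) → ends 17
pad 3 to align 4 for n_entries
n_entries at 20 (size 36, align 4) → ends 56
blocks at 56 (size 2, align 2) → ends 58
pad 2 to align 4 for crc
crc at 60 (size 4, align 4) → ends 64
signature at 64 (size 20, align 4) → ends 84
tail pad 4 to reach multiple of 8
total 88 bytes, alignment 8
— Block2 —
signature at 0 (size 20, align 4) → ends 20
pad 4 to align 8 for offset
offset at 24 (size 8, align 8) → ends 32
n_entries at 32 (size 36, align 4) → ends 68
crc at 68 (size 4, align 4) → ends 72
attrs at 72 (size 1, align 1) → ends 73
pad 1 to align 2 for blocks
blocks at 74 (size 2, align 2) → ends 76
size at 76 (size 4, align 4) → ends 80
total 80 bytes, alignment 8
88 − 80 = 8

8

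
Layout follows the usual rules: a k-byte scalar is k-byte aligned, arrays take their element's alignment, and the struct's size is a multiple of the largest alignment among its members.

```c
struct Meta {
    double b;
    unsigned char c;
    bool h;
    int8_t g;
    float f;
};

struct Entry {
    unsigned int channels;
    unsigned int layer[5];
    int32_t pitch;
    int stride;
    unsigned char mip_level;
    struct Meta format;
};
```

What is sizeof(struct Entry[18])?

1008

Meta: @0: b [8B, align 8] → 8; @8: c [1B, align 1] → 9; @9: h [1B, align 1] → 10; @10: g [1B, align 1] → 11; +1 pad (align 4); @12: f [4B, align 4] → 16; size 16, align 8
@0: channels [4B, align 4] → 4
@4: layer [20B, align 4] → 24
@24: pitch [4B, align 4] → 28
@28: stride [4B, align 4] → 32
@32: mip_level [1B, align 1] → 33
+7 pad (align 8)
@40: format [16B, align 8] → 56
size 56, align 8
array of 18: 18 × 56 = 1008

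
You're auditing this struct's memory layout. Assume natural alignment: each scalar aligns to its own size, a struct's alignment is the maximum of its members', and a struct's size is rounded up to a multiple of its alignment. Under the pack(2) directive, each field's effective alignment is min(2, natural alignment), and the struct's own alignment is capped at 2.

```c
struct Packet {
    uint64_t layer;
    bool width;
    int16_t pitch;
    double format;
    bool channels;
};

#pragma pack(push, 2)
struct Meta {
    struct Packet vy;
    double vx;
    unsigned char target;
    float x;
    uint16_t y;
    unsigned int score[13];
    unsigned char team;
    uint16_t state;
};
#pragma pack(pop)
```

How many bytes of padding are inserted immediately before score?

Packet: layer at 0 (size 8, align 8) → ends 8; width at 8 (size 1, align 1) → ends 9; pad 1 to align 2 for pitch; pitch at 10 (size 2, align 2) → ends 12; pad 4 to align 8 for format; format at 16 (size 8, align 8) → ends 24; channels at 24 (size 1, align 1) → ends 25; tail pad 7 to reach multiple of 8; total 32 bytes, alignment 8
vy at 0 (size 32, align 2) → ends 32
vx at 32 (size 8, align 2) → ends 40
target at 40 (size 1, align 1) → ends 41
pad 1 to align 2 for x
x at 42 (size 4, align 2) → ends 46
y at 46 (size 2, align 2) → ends 48
score at 48 (size 52, align 2) → ends 100

0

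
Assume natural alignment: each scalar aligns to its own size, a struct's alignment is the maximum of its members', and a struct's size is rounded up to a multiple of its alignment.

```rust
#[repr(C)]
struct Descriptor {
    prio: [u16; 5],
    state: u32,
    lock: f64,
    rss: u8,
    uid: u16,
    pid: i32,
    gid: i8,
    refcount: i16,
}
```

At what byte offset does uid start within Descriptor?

26

0..10  prio  (10B, 2-aligned)
10..12  -- padding (2B)
12..16  state  (4B, 4-aligned)
16..24  lock  (8B, 8-aligned)
24..25  rss  (1B, 1-aligned)
25..26  -- padding (1B)
26..28  uid  (2B, 2-aligned)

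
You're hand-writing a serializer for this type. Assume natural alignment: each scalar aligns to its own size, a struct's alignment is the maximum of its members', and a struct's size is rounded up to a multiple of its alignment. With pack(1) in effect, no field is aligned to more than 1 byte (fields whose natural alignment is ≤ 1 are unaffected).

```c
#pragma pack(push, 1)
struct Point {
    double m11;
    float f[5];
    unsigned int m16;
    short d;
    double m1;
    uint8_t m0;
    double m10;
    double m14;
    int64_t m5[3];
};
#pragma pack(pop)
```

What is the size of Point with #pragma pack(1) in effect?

@0: m11 [8B, align 1] → 8
@8: f [20B, align 1] → 28
@28: m16 [4B, align 1] → 32
@32: d [2B, align 1] → 34
@34: m1 [8B, align 1] → 42
@42: m0 [1B, align 1] → 43
@43: m10 [8B, align 1] → 51
@51: m14 [8B, align 1] → 59
@59: m5 [24B, align 1] → 83
size 83, align 1

83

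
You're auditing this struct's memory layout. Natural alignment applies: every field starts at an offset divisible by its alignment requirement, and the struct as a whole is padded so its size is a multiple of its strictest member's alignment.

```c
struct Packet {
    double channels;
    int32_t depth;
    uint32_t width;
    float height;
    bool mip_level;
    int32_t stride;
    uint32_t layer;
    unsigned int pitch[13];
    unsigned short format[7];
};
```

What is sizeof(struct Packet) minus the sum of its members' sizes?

9

@0: channels [8B, align 8] → 8
@8: depth [4B, align 4] → 12
@12: width [4B, align 4] → 16
@16: height [4B, align 4] → 20
@20: mip_level [1B, align 1] → 21
+3 pad (align 4)
@24: stride [4B, align 4] → 28
@28: layer [4B, align 4] → 32
@32: pitch [52B, align 4] → 84
@84: format [14B, align 2] → 98
+6 tail pad (align 8)
size 104, align 8
data bytes 95, size 104 → padding 9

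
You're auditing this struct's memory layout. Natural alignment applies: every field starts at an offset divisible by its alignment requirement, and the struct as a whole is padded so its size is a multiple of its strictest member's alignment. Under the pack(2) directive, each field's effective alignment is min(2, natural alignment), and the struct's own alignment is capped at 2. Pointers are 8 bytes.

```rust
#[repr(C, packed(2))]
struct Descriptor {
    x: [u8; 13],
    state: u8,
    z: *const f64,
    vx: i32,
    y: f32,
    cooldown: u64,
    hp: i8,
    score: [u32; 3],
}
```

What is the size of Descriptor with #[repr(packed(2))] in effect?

@0: x [13B, align 1] → 13
@13: state [1B, align 1] → 14
@14: z [8B, align 2] → 22
@22: vx [4B, align 2] → 26
@26: y [4B, align 2] → 30
@30: cooldown [8B, align 2] → 38
@38: hp [1B, align 1] → 39
+1 pad (align 2)
@40: score [12B, align 2] → 52
size 52, align 2

52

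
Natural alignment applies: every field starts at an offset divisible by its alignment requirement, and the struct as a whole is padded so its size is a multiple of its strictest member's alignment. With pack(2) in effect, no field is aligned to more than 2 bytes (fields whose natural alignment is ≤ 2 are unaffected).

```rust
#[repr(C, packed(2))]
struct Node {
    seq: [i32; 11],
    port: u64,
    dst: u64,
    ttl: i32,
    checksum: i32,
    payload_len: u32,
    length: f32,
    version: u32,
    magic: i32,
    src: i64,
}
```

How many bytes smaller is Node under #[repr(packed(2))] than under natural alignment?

natural layout:
  @0: seq [44B, align 4] → 44
  +4 pad (align 8)
  @48: port [8B, align 8] → 56
  @56: dst [8B, align 8] → 64
  @64: ttl [4B, align 4] → 68
  @68: checksum [4B, align 4] → 72
  @72: payload_len [4B, align 4] → 76
  @76: length [4B, align 4] → 80
  @80: version [4B, align 4] → 84
  @84: magic [4B, align 4] → 88
  @88: src [8B, align 8] → 96
  size 96, align 8
packed(2) layout:
  @0: seq [44B, align 2] → 44
  @44: port [8B, align 2] → 52
  @52: dst [8B, align 2] → 60
  @60: ttl [4B, align 2] → 64
  @64: checksum [4B, align 2] → 68
  @68: payload_len [4B, align 2] → 72
  @72: length [4B, align 2] → 76
  @76: version [4B, align 2] → 80
  @80: magic [4B, align 2] → 84
  @84: src [8B, align 2] → 92
  size 92, align 2
96 − 92 = 4

4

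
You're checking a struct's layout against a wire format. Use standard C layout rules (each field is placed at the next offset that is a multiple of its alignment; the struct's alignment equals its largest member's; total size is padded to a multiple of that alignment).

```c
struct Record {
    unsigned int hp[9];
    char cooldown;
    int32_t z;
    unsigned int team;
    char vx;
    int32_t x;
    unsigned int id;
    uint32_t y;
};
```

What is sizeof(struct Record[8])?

512

@0: hp [36B, align 4] → 36
@36: cooldown [1B, align 1] → 37
+3 pad (align 4)
@40: z [4B, align 4] → 44
@44: team [4B, align 4] → 48
@48: vx [1B, align 1] → 49
+3 pad (align 4)
@52: x [4B, align 4] → 56
@56: id [4B, align 4] → 60
@60: y [4B, align 4] → 64
size 64, align 4
array of 8: 8 × 64 = 512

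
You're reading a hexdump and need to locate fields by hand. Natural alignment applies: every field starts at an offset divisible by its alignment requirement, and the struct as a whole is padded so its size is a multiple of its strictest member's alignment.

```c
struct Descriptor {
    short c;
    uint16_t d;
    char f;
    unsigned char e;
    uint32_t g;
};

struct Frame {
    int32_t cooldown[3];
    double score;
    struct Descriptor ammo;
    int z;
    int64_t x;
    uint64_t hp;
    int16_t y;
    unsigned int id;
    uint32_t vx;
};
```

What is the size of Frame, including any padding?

Descriptor: 0..2  c  (2B, 2-aligned); 2..4  d  (2B, 2-aligned); 4..5  f  (1B, 1-aligned); 5..6  e  (1B, 1-aligned); 6..8  -- padding (2B); 8..12  g  (4B, 4-aligned); sizeof = 12, alignof = 4
0..12  cooldown  (12B, 4-aligned)
12..16  -- padding (4B)
16..24  score  (8B, 8-aligned)
24..36  ammo  (12B, 4-aligned)
36..40  z  (4B, 4-aligned)
40..48  x  (8B, 8-aligned)
48..56  hp  (8B, 8-aligned)
56..58  y  (2B, 2-aligned)
58..60  -- padding (2B)
60..64  id  (4B, 4-aligned)
64..68  vx  (4B, 4-aligned)
68..72  -- tail padding (4B)
sizeof = 72, alignof = 8

72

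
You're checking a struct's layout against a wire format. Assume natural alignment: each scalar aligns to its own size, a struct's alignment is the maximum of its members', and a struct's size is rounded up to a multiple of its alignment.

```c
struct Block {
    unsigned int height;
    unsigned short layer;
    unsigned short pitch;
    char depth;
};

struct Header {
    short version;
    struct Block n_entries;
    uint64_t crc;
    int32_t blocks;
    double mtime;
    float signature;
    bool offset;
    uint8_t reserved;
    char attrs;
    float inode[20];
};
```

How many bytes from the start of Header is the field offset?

44

Block: @0: height [4B, align 4] → 4; @4: layer [2B, align 2] → 6; @6: pitch [2B, align 2] → 8; @8: depth [1B, align 1] → 9; +3 tail pad (align 4); size 12, align 4
@0: version [2B, align 2] → 2
+2 pad (align 4)
@4: n_entries [12B, align 4] → 16
@16: crc [8B, align 8] → 24
@24: blocks [4B, align 4] → 28
+4 pad (align 8)
@32: mtime [8B, align 8] → 40
@40: signature [4B, align 4] → 44
@44: offset [1B, align 1] → 45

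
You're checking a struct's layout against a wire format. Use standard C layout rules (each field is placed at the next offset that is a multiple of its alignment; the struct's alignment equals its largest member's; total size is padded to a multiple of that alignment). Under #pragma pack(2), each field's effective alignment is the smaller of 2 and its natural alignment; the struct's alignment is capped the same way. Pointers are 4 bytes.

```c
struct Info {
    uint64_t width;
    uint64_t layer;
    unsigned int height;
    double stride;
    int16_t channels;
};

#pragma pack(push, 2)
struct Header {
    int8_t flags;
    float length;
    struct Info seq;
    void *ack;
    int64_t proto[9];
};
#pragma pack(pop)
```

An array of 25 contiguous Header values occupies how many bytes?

Info: @0: width [8B, align 8] → 8; @8: layer [8B, align 8] → 16; @16: height [4B, align 4] → 20; +4 pad (align 8); @24: stride [8B, align 8] → 32; @32: channels [2B, align 2] → 34; +6 tail pad (align 8); size 40, align 8
@0: flags [1B, align 1] → 1
+1 pad (align 2)
@2: length [4B, align 2] → 6
@6: seq [40B, align 2] → 46
@46: ack [4B, align 2] → 50
@50: proto [72B, align 2] → 122
size 122, align 2
array of 25: 25 × 122 = 3050

3050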